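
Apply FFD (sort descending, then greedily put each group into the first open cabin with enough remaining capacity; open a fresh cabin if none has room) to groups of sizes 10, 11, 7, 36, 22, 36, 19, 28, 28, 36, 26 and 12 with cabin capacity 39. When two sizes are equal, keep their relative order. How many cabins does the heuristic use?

Sorted descending: 36, 36, 36, 28, 28, 26, 22, 19, 12, 11, 10, 7.
  36 → cabin 1 (new)  [load 36/39]
  36 → cabin 2 (new)  [load 36/39]
  36 → cabin 3 (new)  [load 36/39]
  28 → cabin 4 (new)  [load 28/39]
  28 → cabin 5 (new)  [load 28/39]
  26 → cabin 6 (new)  [load 26/39]
  22 → cabin 7 (new)  [load 22/39]
  19 → cabin 8 (new)  [load 19/39]
  12 → cabin 6  [load 38/39]
  11 → cabin 4  [load 39/39]
  10 → cabin 5  [load 38/39]
  7 → cabin 7  [load 29/39]
8 cabins opened.

8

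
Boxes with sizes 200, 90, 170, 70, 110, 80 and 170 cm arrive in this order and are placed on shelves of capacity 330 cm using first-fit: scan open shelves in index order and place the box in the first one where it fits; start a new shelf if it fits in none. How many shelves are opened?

  200 → shelf 1 (new)  [load 200/330]
  90 → shelf 1  [load 290/330]
  170 → shelf 2 (new)  [load 170/330]
  70 → shelf 2  [load 240/330]
  110 → shelf 3 (new)  [load 110/330]
  80 → shelf 2  [load 320/330]
  170 → shelf 3  [load 280/330]
3 shelves opened.

3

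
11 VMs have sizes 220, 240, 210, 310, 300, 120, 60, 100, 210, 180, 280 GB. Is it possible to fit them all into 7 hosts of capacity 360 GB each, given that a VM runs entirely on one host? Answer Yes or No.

Total = 2230 GB; ⌈2230/360⌉ = 7.
The bound of 7 does not rule out 7, but exhaustive search shows no assignment into 7 hosts of capacity 360 GB exists — the minimum is 8.

No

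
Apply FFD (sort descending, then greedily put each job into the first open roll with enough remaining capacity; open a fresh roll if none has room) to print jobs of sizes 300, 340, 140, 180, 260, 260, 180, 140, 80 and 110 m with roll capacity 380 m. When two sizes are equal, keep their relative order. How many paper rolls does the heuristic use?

6

Sorted descending: 340, 300, 260, 260, 180, 180, 140, 140, 110, 80.
  340 → roll 1 (new)  [load 340/380]
  300 → roll 2 (new)  [load 300/380]
  260 → roll 3 (new)  [load 260/380]
  260 → roll 4 (new)  [load 260/380]
  180 → roll 5 (new)  [load 180/380]
  180 → roll 5  [load 360/380]
  140 → roll 6 (new)  [load 140/380]
  140 → roll 6  [load 280/380]
  110 → roll 3  [load 370/380]
  80 → roll 2  [load 380/380]
6 paper rolls opened.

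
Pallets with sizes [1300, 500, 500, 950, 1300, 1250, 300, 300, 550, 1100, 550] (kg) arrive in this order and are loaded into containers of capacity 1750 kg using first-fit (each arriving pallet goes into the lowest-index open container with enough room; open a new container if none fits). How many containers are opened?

  1300 → container 1 (new)  [load 1300/1750]
  500 → container 2 (new)  [load 500/1750]
  500 → container 2  [load 1000/1750]
  950 → container 3 (new)  [load 950/1750]
  1300 → container 4 (new)  [load 1300/1750]
  1250 → container 5 (new)  [load 1250/1750]
  300 → container 1  [load 1600/1750]
  300 → container 2  [load 1300/1750]
  550 → container 3  [load 1500/1750]
  1100 → container 6 (new)  [load 1100/1750]
  550 → container 6  [load 1650/1750]
6 containers opened.

6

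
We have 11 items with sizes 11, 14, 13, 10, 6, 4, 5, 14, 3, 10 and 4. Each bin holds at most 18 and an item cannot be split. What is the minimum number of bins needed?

6

Total = 14 + 14 + 13 + 11 + 10 + 10 + 6 + 5 + 4 + 4 + 3 = 94.
Lower bound: ⌈94/18⌉ = 6 bins.
A packing using 6 bins:
  bin 1: 14 + 4 = 18
  bin 2: 14 + 4 = 18
  bin 3: 13 + 5 = 18
  bin 4: 11 + 6 = 17
  bin 5: 10 + 3 = 13
  bin 6: 10 = 10
This matches the lower bound, so 6 is optimal.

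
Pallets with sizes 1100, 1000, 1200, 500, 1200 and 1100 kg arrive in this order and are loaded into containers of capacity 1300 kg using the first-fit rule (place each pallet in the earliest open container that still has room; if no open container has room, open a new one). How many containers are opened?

  1100 → container 1 (new)  [load 1100/1300]
  1000 → container 2 (new)  [load 1000/1300]
  1200 → container 3 (new)  [load 1200/1300]
  500 → container 4 (new)  [load 500/1300]
  1200 → container 5 (new)  [load 1200/1300]
  1100 → container 6 (new)  [load 1100/1300]
6 containers opened.

6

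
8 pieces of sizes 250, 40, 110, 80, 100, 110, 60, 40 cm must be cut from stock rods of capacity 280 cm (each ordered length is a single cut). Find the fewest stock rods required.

3

Total = 250 + 110 + 110 + 100 + 80 + 60 + 40 + 40 = 790 cm.
Lower bound: ⌈790/280⌉ = 3 stock rods.
A packing using 3 stock rods:
  stock rod 1: 250 = 250
  stock rod 2: 110 + 110 + 60 = 280
  stock rod 3: 100 + 80 + 40 + 40 = 260
This matches the lower bound, so 3 is optimal.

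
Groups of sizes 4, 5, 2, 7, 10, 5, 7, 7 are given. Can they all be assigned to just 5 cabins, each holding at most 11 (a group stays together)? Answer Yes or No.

A valid assignment using 5 cabins:
  cabin 1: 10 = 10
  cabin 2: 7 + 4 = 11
  cabin 3: 7 + 2 = 9
  cabin 4: 7 = 7
  cabin 5: 5 + 5 = 10
Every load is within 11, so 5 cabins suffice.

Yes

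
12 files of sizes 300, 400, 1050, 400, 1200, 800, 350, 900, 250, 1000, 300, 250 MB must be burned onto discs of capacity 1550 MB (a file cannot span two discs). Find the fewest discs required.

5

Total = 1200 + 1050 + 1000 + 900 + 800 + 400 + 400 + 350 + 300 + 300 + 250 + 250 = 7200 MB.
Lower bound: ⌈7200/1550⌉ = 5 discs.
A packing using 5 discs:
  disc 1: 1200 + 350 = 1550
  disc 2: 1050 + 400 = 1450
  disc 3: 1000 + 400 = 1400
  disc 4: 900 + 300 + 300 = 1500
  disc 5: 800 + 250 + 250 = 1300
This matches the lower bound, so 5 is optimal.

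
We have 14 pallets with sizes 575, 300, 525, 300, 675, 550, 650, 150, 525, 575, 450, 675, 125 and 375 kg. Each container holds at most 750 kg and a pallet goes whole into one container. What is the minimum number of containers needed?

Total = 675 + 675 + 650 + 575 + 575 + 550 + 525 + 525 + 450 + 375 + 300 + 300 + 150 + 125 = 6450 kg.
Lower bound: ⌈6450/750⌉ = 9 containers.
A packing using 10 containers:
  container 1: 675 = 675
  container 2: 675 = 675
  container 3: 650 = 650
  container 4: 575 + 150 = 725
  container 5: 575 + 125 = 700
  container 6: 550 = 550
  container 7: 525 = 525
  container 8: 525 = 525
  container 9: 450 + 300 = 750
  container 10: 375 + 300 = 675
No arrangement into 9 containers stays within capacity, so 10 is optimal.

10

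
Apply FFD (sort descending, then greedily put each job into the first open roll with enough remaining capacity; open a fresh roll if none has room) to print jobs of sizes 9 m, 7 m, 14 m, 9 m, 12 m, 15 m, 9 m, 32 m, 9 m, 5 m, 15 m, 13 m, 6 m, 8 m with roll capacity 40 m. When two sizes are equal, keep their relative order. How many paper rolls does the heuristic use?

Sorted descending: 32, 15, 15, 14, 13, 12, 9, 9, 9, 9, 8, 7, 6, 5.
  32 → roll 1 (new)  [load 32/40]
  15 → roll 2 (new)  [load 15/40]
  15 → roll 2  [load 30/40]
  14 → roll 3 (new)  [load 14/40]
  13 → roll 3  [load 27/40]
  12 → roll 3  [load 39/40]
  9 → roll 2  [load 39/40]
  9 → roll 4 (new)  [load 9/40]
  9 → roll 4  [load 18/40]
  9 → roll 4  [load 27/40]
  8 → roll 1  [load 40/40]
  7 → roll 4  [load 34/40]
  6 → roll 4  [load 40/40]
  5 → roll 5 (new)  [load 5/40]
5 paper rolls opened.

5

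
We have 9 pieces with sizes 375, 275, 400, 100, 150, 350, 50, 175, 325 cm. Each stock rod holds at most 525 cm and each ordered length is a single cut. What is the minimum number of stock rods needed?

5

Total = 400 + 375 + 350 + 325 + 275 + 175 + 150 + 100 + 50 = 2200 cm.
Lower bound: ⌈2200/525⌉ = 5 stock rods.
A packing using 5 stock rods:
  stock rod 1: 400 + 100 = 500
  stock rod 2: 375 + 150 = 525
  stock rod 3: 350 + 175 = 525
  stock rod 4: 325 + 50 = 375
  stock rod 5: 275 = 275
This matches the lower bound, so 5 is optimal.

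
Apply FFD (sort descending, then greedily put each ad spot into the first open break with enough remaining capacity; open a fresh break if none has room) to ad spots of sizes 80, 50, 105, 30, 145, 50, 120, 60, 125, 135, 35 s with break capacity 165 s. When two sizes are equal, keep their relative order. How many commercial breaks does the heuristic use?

7

Sorted descending: 145, 135, 125, 120, 105, 80, 60, 50, 50, 35, 30.
  145 → break 1 (new)  [load 145/165]
  135 → break 2 (new)  [load 135/165]
  125 → break 3 (new)  [load 125/165]
  120 → break 4 (new)  [load 120/165]
  105 → break 5 (new)  [load 105/165]
  80 → break 6 (new)  [load 80/165]
  60 → break 5  [load 165/165]
  50 → break 6  [load 130/165]
  50 → break 7 (new)  [load 50/165]
  35 → break 3  [load 160/165]
  30 → break 2  [load 165/165]
7 commercial breaks opened.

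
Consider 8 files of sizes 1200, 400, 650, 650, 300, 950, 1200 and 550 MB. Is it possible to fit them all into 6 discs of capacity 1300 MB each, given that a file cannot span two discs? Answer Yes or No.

A valid assignment using 5 discs:
  disc 1: 1200 = 1200
  disc 2: 1200 = 1200
  disc 3: 950 + 300 = 1250
  disc 4: 650 + 650 = 1300
  disc 5: 550 + 400 = 950
That uses only 5 ≤ 6, so 6 discs are enough.

Yes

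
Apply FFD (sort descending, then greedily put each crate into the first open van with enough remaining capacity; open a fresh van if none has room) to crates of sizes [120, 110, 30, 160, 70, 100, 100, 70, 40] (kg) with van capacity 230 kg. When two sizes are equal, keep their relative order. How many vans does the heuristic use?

Sorted descending: 160, 120, 110, 100, 100, 70, 70, 40, 30.
  160 → van 1 (new)  [load 160/230]
  120 → van 2 (new)  [load 120/230]
  110 → van 2  [load 230/230]
  100 → van 3 (new)  [load 100/230]
  100 → van 3  [load 200/230]
  70 → van 1  [load 230/230]
  70 → van 4 (new)  [load 70/230]
  40 → van 4  [load 110/230]
  30 → van 3  [load 230/230]
4 vans opened.

4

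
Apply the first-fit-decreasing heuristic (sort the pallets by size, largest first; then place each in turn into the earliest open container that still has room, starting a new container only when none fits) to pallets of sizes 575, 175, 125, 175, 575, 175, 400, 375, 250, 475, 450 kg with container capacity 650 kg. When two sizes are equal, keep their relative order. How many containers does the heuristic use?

Sorted descending: 575, 575, 475, 450, 400, 375, 250, 175, 175, 175, 125.
  575 → container 1 (new)  [load 575/650]
  575 → container 2 (new)  [load 575/650]
  475 → container 3 (new)  [load 475/650]
  450 → container 4 (new)  [load 450/650]
  400 → container 5 (new)  [load 400/650]
  375 → container 6 (new)  [load 375/650]
  250 → container 5  [load 650/650]
  175 → container 3  [load 650/650]
  175 → container 4  [load 625/650]
  175 → container 6  [load 550/650]
  125 → container 7 (new)  [load 125/650]
7 containers opened.

7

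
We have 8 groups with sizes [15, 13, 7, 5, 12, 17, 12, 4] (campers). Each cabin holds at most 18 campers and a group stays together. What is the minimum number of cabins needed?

Total = 17 + 15 + 13 + 12 + 12 + 7 + 5 + 4 = 85 campers.
Lower bound: ⌈85/18⌉ = 5 cabins.
A packing using 6 cabins:
  cabin 1: 17 = 17
  cabin 2: 15 = 15
  cabin 3: 13 + 5 = 18
  cabin 4: 12 + 4 = 16
  cabin 5: 12 = 12
  cabin 6: 7 = 7
No arrangement into 5 cabins stays within capacity, so 6 is optimal.

6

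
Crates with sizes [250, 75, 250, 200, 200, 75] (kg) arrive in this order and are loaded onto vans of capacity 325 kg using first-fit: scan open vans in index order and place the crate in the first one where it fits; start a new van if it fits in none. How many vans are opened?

4

  250 → van 1 (new)  [load 250/325]
  75 → van 1  [load 325/325]
  250 → van 2 (new)  [load 250/325]
  200 → van 3 (new)  [load 200/325]
  200 → van 4 (new)  [load 200/325]
  75 → van 2  [load 325/325]
4 vans opened.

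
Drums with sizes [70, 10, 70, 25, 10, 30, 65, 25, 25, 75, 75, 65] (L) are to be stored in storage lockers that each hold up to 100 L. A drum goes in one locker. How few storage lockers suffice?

Total = 75 + 75 + 70 + 70 + 65 + 65 + 30 + 25 + 25 + 25 + 10 + 10 = 545 L.
Lower bound: ⌈545/100⌉ = 6 storage lockers.
A packing using 6 storage lockers:
  locker 1: 75 + 25 = 100
  locker 2: 75 + 25 = 100
  locker 3: 70 + 30 = 100
  locker 4: 70 + 25 = 95
  locker 5: 65 + 10 + 10 = 85
  locker 6: 65 = 65
This matches the lower bound, so 6 is optimal.

6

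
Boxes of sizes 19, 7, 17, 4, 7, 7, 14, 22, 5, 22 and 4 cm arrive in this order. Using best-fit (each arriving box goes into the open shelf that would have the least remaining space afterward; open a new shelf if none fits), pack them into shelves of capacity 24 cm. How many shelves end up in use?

  19 → shelf 1 (new)  [load 19/24]
  7 → shelf 2 (new)  [load 7/24]
  17 → shelf 2  [load 24/24]
  4 → shelf 1  [load 23/24]
  7 → shelf 3 (new)  [load 7/24]
  7 → shelf 3  [load 14/24]
  14 → shelf 4 (new)  [load 14/24]
  22 → shelf 5 (new)  [load 22/24]
  5 → shelf 3  [load 19/24]
  22 → shelf 6 (new)  [load 22/24]
  4 → shelf 3  [load 23/24]
6 shelves opened.

6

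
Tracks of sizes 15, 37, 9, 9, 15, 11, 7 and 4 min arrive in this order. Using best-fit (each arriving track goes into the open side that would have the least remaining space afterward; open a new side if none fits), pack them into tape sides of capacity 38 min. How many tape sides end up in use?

3

  15 → side 1 (new)  [load 15/38]
  37 → side 2 (new)  [load 37/38]
  9 → side 1  [load 24/38]
  9 → side 1  [load 33/38]
  15 → side 3 (new)  [load 15/38]
  11 → side 3  [load 26/38]
  7 → side 3  [load 33/38]
  4 → side 1  [load 37/38]
3 tape sides opened.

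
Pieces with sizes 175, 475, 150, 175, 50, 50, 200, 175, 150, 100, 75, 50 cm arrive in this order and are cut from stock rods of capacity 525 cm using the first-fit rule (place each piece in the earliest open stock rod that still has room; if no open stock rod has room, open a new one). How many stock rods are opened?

4

  175 → stock rod 1 (new)  [load 175/525]
  475 → stock rod 2 (new)  [load 475/525]
  150 → stock rod 1  [load 325/525]
  175 → stock rod 1  [load 500/525]
  50 → stock rod 2  [load 525/525]
  50 → stock rod 3 (new)  [load 50/525]
  200 → stock rod 3  [load 250/525]
  175 → stock rod 3  [load 425/525]
  150 → stock rod 4 (new)  [load 150/525]
  100 → stock rod 3  [load 525/525]
  75 → stock rod 4  [load 225/525]
  50 → stock rod 4  [load 275/525]
4 stock rods opened.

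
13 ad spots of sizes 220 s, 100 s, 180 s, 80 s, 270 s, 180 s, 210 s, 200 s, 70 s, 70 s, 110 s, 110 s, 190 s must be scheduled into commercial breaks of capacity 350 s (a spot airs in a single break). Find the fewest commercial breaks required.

Total = 270 + 220 + 210 + 200 + 190 + 180 + 180 + 110 + 110 + 100 + 80 + 70 + 70 = 1990 s.
Lower bound: ⌈1990/350⌉ = 6 commercial breaks.
Also, 7 ad spots each exceed 175 s, and no two of those can share a break, so at least 7 commercial breaks are needed.
A packing using 7 commercial breaks:
  break 1: 270 + 80 = 350
  break 2: 220 + 110 = 330
  break 3: 210 + 110 = 320
  break 4: 200 + 100 = 300
  break 5: 190 + 70 + 70 = 330
  break 6: 180 = 180
  break 7: 180 = 180
This matches the lower bound, so 7 is optimal.

7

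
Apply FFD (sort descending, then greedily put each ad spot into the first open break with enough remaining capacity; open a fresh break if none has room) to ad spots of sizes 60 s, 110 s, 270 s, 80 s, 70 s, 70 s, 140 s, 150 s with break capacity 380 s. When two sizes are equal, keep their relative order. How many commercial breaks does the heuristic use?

3

Sorted descending: 270, 150, 140, 110, 80, 70, 70, 60.
  270 → break 1 (new)  [load 270/380]
  150 → break 2 (new)  [load 150/380]
  140 → break 2  [load 290/380]
  110 → break 1  [load 380/380]
  80 → break 2  [load 370/380]
  70 → break 3 (new)  [load 70/380]
  70 → break 3  [load 140/380]
  60 → break 3  [load 200/380]
3 commercial breaks opened.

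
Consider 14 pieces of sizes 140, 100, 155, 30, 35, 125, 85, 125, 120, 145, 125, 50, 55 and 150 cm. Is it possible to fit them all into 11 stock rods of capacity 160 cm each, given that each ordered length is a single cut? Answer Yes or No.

Yes

A valid assignment using 10 stock rods:
  stock rod 1: 155 = 155
  stock rod 2: 150 = 150
  stock rod 3: 145 = 145
  stock rod 4: 140 = 140
  stock rod 5: 125 + 35 = 160
  stock rod 6: 125 + 30 = 155
  stock rod 7: 125 = 125
  stock rod 8: 120 = 120
  stock rod 9: 100 + 55 = 155
  stock rod 10: 85 + 50 = 135
That uses only 10 ≤ 11, so 11 stock rods are enough.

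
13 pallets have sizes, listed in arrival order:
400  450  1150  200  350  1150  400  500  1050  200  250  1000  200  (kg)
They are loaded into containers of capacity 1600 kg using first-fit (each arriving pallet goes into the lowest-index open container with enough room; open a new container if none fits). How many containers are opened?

  400 → container 1 (new)  [load 400/1600]
  450 → container 1  [load 850/1600]
  1150 → container 2 (new)  [load 1150/1600]
  200 → container 1  [load 1050/1600]
  350 → container 1  [load 1400/1600]
  1150 → container 3 (new)  [load 1150/1600]
  400 → container 2  [load 1550/1600]
  500 → container 4 (new)  [load 500/1600]
  1050 → container 4  [load 1550/1600]
  200 → container 1  [load 1600/1600]
  250 → container 3  [load 1400/1600]
  1000 → container 5 (new)  [load 1000/1600]
  200 → container 3  [load 1600/1600]
5 containers opened.

5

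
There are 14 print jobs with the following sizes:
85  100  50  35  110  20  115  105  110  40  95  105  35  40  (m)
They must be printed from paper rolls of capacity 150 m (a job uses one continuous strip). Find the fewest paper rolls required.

8

Total = 115 + 110 + 110 + 105 + 105 + 100 + 95 + 85 + 50 + 40 + 40 + 35 + 35 + 20 = 1045 m.
Lower bound: ⌈1045/150⌉ = 7 paper rolls.
Also, 8 print jobs each exceed 75 m, and no two of those can share a roll, so at least 8 paper rolls are needed.
A packing using 8 paper rolls:
  roll 1: 115 + 35 = 150
  roll 2: 110 + 40 = 150
  roll 3: 110 + 40 = 150
  roll 4: 105 + 35 = 140
  roll 5: 105 + 20 = 125
  roll 6: 100 + 50 = 150
  roll 7: 95 = 95
  roll 8: 85 = 85
This matches the lower bound, so 8 is optimal.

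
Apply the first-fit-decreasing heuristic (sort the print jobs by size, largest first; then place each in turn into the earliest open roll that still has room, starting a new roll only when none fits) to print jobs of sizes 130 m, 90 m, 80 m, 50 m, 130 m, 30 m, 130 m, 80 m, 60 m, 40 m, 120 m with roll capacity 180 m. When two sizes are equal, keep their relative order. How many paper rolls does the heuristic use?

Sorted descending: 130, 130, 130, 120, 90, 80, 80, 60, 50, 40, 30.
  130 → roll 1 (new)  [load 130/180]
  130 → roll 2 (new)  [load 130/180]
  130 → roll 3 (new)  [load 130/180]
  120 → roll 4 (new)  [load 120/180]
  90 → roll 5 (new)  [load 90/180]
  80 → roll 5  [load 170/180]
  80 → roll 6 (new)  [load 80/180]
  60 → roll 4  [load 180/180]
  50 → roll 1  [load 180/180]
  40 → roll 2  [load 170/180]
  30 → roll 3  [load 160/180]
6 paper rolls opened.

6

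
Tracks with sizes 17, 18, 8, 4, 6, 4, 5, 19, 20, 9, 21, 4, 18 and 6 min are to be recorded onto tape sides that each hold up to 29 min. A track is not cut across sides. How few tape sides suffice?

6

Total = 21 + 20 + 19 + 18 + 18 + 17 + 9 + 8 + 6 + 6 + 5 + 4 + 4 + 4 = 159 min.
Lower bound: ⌈159/29⌉ = 6 tape sides.
A packing using 6 tape sides:
  side 1: 21 + 8 = 29
  side 2: 20 + 9 = 29
  side 3: 19 + 6 + 4 = 29
  side 4: 18 + 6 + 5 = 29
  side 5: 18 + 4 + 4 = 26
  side 6: 17 = 17
This matches the lower bound, so 6 is optimal.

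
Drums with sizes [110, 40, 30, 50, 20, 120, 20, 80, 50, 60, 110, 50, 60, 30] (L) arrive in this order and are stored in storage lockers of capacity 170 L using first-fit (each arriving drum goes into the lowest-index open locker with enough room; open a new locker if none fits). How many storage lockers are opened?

  110 → locker 1 (new)  [load 110/170]
  40 → locker 1  [load 150/170]
  30 → locker 2 (new)  [load 30/170]
  50 → locker 2  [load 80/170]
  20 → locker 1  [load 170/170]
  120 → locker 3 (new)  [load 120/170]
  20 → locker 2  [load 100/170]
  80 → locker 4 (new)  [load 80/170]
  50 → locker 2  [load 150/170]
  60 → locker 4  [load 140/170]
  110 → locker 5 (new)  [load 110/170]
  50 → locker 3  [load 170/170]
  60 → locker 5  [load 170/170]
  30 → locker 4  [load 170/170]
5 storage lockers opened.

5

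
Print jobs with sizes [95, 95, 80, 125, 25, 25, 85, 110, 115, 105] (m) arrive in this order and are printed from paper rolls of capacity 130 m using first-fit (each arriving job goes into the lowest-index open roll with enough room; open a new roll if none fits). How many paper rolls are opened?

8

  95 → roll 1 (new)  [load 95/130]
  95 → roll 2 (new)  [load 95/130]
  80 → roll 3 (new)  [load 80/130]
  125 → roll 4 (new)  [load 125/130]
  25 → roll 1  [load 120/130]
  25 → roll 2  [load 120/130]
  85 → roll 5 (new)  [load 85/130]
  110 → roll 6 (new)  [load 110/130]
  115 → roll 7 (new)  [load 115/130]
  105 → roll 8 (new)  [load 105/130]
8 paper rolls opened.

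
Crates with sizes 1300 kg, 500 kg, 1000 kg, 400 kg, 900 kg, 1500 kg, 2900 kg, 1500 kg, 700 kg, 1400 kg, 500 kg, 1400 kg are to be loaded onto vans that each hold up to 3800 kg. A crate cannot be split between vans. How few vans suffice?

4

Total = 2900 + 1500 + 1500 + 1400 + 1400 + 1300 + 1000 + 900 + 700 + 500 + 500 + 400 = 14000 kg.
Lower bound: ⌈14000/3800⌉ = 4 vans.
A packing using 4 vans:
  van 1: 2900 + 900 = 3800
  van 2: 1500 + 1500 + 700 = 3700
  van 3: 1400 + 1400 + 1000 = 3800
  van 4: 1300 + 500 + 500 + 400 = 2700
This matches the lower bound, so 4 is optimal.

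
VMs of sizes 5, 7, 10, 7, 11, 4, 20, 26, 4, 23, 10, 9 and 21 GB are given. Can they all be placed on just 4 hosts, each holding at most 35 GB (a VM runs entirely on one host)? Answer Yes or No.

Total = 157 GB; ⌈157/35⌉ = 5.
At least 5 hosts are required, but only 4 are allowed.

No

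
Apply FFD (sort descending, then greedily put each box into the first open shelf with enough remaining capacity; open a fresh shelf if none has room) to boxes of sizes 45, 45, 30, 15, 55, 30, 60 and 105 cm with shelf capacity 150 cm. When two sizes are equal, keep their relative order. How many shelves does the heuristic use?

Sorted descending: 105, 60, 55, 45, 45, 30, 30, 15.
  105 → shelf 1 (new)  [load 105/150]
  60 → shelf 2 (new)  [load 60/150]
  55 → shelf 2  [load 115/150]
  45 → shelf 1  [load 150/150]
  45 → shelf 3 (new)  [load 45/150]
  30 → shelf 2  [load 145/150]
  30 → shelf 3  [load 75/150]
  15 → shelf 3  [load 90/150]
3 shelves opened.

3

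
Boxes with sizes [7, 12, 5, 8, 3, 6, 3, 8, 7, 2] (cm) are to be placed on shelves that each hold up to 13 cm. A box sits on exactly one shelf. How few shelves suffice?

Total = 12 + 8 + 8 + 7 + 7 + 6 + 5 + 3 + 3 + 2 = 61 cm.
Lower bound: ⌈61/13⌉ = 5 shelves.
A packing using 5 shelves:
  shelf 1: 12 = 12
  shelf 2: 8 + 5 = 13
  shelf 3: 8 + 3 + 2 = 13
  shelf 4: 7 + 6 = 13
  shelf 5: 7 + 3 = 10
This matches the lower bound, so 5 is optimal.

5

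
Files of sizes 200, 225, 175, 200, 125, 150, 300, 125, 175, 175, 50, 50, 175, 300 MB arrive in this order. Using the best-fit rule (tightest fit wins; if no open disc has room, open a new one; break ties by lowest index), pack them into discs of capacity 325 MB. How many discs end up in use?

9

  200 → disc 1 (new)  [load 200/325]
  225 → disc 2 (new)  [load 225/325]
  175 → disc 3 (new)  [load 175/325]
  200 → disc 4 (new)  [load 200/325]
  125 → disc 1  [load 325/325]
  150 → disc 3  [load 325/325]
  300 → disc 5 (new)  [load 300/325]
  125 → disc 4  [load 325/325]
  175 → disc 6 (new)  [load 175/325]
  175 → disc 7 (new)  [load 175/325]
  50 → disc 2  [load 275/325]
  50 → disc 2  [load 325/325]
  175 → disc 8 (new)  [load 175/325]
  300 → disc 9 (new)  [load 300/325]
9 discs opened.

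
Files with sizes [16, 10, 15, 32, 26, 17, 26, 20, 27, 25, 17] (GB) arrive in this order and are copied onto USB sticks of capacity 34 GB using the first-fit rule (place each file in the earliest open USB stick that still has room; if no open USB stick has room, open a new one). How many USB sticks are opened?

  16 → USB stick 1 (new)  [load 16/34]
  10 → USB stick 1  [load 26/34]
  15 → USB stick 2 (new)  [load 15/34]
  32 → USB stick 3 (new)  [load 32/34]
  26 → USB stick 4 (new)  [load 26/34]
  17 → USB stick 2  [load 32/34]
  26 → USB stick 5 (new)  [load 26/34]
  20 → USB stick 6 (new)  [load 20/34]
  27 → USB stick 7 (new)  [load 27/34]
  25 → USB stick 8 (new)  [load 25/34]
  17 → USB stick 9 (new)  [load 17/34]
9 USB sticks opened.

9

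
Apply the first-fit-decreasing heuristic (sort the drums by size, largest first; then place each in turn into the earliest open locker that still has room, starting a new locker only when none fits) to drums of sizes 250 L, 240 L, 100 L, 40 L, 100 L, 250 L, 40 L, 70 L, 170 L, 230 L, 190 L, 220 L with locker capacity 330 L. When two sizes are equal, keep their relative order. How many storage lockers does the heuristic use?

7

Sorted descending: 250, 250, 240, 230, 220, 190, 170, 100, 100, 70, 40, 40.
  250 → locker 1 (new)  [load 250/330]
  250 → locker 2 (new)  [load 250/330]
  240 → locker 3 (new)  [load 240/330]
  230 → locker 4 (new)  [load 230/330]
  220 → locker 5 (new)  [load 220/330]
  190 → locker 6 (new)  [load 190/330]
  170 → locker 7 (new)  [load 170/330]
  100 → locker 4  [load 330/330]
  100 → locker 5  [load 320/330]
  70 → locker 1  [load 320/330]
  40 → locker 2  [load 290/330]
  40 → locker 2  [load 330/330]
7 storage lockers opened.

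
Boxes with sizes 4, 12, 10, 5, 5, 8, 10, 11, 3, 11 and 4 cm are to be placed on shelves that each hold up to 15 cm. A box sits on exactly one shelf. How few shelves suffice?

Total = 12 + 11 + 11 + 10 + 10 + 8 + 5 + 5 + 4 + 4 + 3 = 83 cm.
Lower bound: ⌈83/15⌉ = 6 shelves.
A packing using 6 shelves:
  shelf 1: 12 + 3 = 15
  shelf 2: 11 + 4 = 15
  shelf 3: 11 + 4 = 15
  shelf 4: 10 + 5 = 15
  shelf 5: 10 + 5 = 15
  shelf 6: 8 = 8
This matches the lower bound, so 6 is optimal.

6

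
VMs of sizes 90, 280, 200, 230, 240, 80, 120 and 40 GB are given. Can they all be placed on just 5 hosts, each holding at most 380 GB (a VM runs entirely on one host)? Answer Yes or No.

A valid assignment using 4 hosts:
  host 1: 280 + 90 = 370
  host 2: 240 + 120 = 360
  host 3: 230 + 80 + 40 = 350
  host 4: 200 = 200
That uses only 4 ≤ 5, so 5 hosts are enough.

Yes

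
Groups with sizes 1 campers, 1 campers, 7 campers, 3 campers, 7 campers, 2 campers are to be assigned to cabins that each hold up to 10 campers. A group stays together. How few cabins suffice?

3

Total = 7 + 7 + 3 + 2 + 1 + 1 = 21 campers.
Lower bound: ⌈21/10⌉ = 3 cabins.
A packing using 3 cabins:
  cabin 1: 7 + 3 = 10
  cabin 2: 7 + 2 + 1 = 10
  cabin 3: 1 = 1
This matches the lower bound, so 3 is optimal.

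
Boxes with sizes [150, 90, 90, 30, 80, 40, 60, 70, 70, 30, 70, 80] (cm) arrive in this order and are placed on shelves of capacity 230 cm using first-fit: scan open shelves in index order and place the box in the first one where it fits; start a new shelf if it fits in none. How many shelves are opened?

4

  150 → shelf 1 (new)  [load 150/230]
  90 → shelf 2 (new)  [load 90/230]
  90 → shelf 2  [load 180/230]
  30 → shelf 1  [load 180/230]
  80 → shelf 3 (new)  [load 80/230]
  40 → shelf 1  [load 220/230]
  60 → shelf 3  [load 140/230]
  70 → shelf 3  [load 210/230]
  70 → shelf 4 (new)  [load 70/230]
  30 → shelf 2  [load 210/230]
  70 → shelf 4  [load 140/230]
  80 → shelf 4  [load 220/230]
4 shelves opened.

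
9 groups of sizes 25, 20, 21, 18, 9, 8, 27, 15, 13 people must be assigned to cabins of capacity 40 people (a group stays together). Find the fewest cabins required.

4

Total = 27 + 25 + 21 + 20 + 18 + 15 + 13 + 9 + 8 = 156 people.
Lower bound: ⌈156/40⌉ = 4 cabins.
A packing using 4 cabins:
  cabin 1: 27 + 13 = 40
  cabin 2: 25 + 15 = 40
  cabin 3: 21 + 18 = 39
  cabin 4: 20 + 9 + 8 = 37
This matches the lower bound, so 4 is optimal.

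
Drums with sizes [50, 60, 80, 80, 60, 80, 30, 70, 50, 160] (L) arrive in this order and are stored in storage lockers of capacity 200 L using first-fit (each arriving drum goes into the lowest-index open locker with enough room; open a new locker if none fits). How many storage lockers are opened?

  50 → locker 1 (new)  [load 50/200]
  60 → locker 1  [load 110/200]
  80 → locker 1  [load 190/200]
  80 → locker 2 (new)  [load 80/200]
  60 → locker 2  [load 140/200]
  80 → locker 3 (new)  [load 80/200]
  30 → locker 2  [load 170/200]
  70 → locker 3  [load 150/200]
  50 → locker 3  [load 200/200]
  160 → locker 4 (new)  [load 160/200]
4 storage lockers opened.

4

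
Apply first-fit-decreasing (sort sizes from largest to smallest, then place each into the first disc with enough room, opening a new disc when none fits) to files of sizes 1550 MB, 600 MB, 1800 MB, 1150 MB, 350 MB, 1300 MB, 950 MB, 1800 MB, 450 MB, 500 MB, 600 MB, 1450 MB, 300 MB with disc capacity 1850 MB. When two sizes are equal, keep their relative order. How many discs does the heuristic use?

8

Sorted descending: 1800, 1800, 1550, 1450, 1300, 1150, 950, 600, 600, 500, 450, 350, 300.
  1800 → disc 1 (new)  [load 1800/1850]
  1800 → disc 2 (new)  [load 1800/1850]
  1550 → disc 3 (new)  [load 1550/1850]
  1450 → disc 4 (new)  [load 1450/1850]
  1300 → disc 5 (new)  [load 1300/1850]
  1150 → disc 6 (new)  [load 1150/1850]
  950 → disc 7 (new)  [load 950/1850]
  600 → disc 6  [load 1750/1850]
  600 → disc 7  [load 1550/1850]
  500 → disc 5  [load 1800/1850]
  450 → disc 8 (new)  [load 450/1850]
  350 → disc 4  [load 1800/1850]
  300 → disc 3  [load 1850/1850]
8 discs opened.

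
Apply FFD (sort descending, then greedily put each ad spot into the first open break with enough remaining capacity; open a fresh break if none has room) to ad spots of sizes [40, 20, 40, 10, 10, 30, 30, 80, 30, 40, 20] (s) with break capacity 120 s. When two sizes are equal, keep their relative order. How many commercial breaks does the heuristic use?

Sorted descending: 80, 40, 40, 40, 30, 30, 30, 20, 20, 10, 10.
  80 → break 1 (new)  [load 80/120]
  40 → break 1  [load 120/120]
  40 → break 2 (new)  [load 40/120]
  40 → break 2  [load 80/120]
  30 → break 2  [load 110/120]
  30 → break 3 (new)  [load 30/120]
  30 → break 3  [load 60/120]
  20 → break 3  [load 80/120]
  20 → break 3  [load 100/120]
  10 → break 2  [load 120/120]
  10 → break 3  [load 110/120]
3 commercial breaks opened.

3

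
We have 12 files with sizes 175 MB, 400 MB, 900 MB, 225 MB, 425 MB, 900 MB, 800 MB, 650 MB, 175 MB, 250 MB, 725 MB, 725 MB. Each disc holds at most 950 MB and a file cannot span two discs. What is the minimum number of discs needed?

8

Total = 900 + 900 + 800 + 725 + 725 + 650 + 425 + 400 + 250 + 225 + 175 + 175 = 6350 MB.
Lower bound: ⌈6350/950⌉ = 7 discs.
A packing using 8 discs:
  disc 1: 900 = 900
  disc 2: 900 = 900
  disc 3: 800 = 800
  disc 4: 725 + 225 = 950
  disc 5: 725 + 175 = 900
  disc 6: 650 + 250 = 900
  disc 7: 425 + 400 = 825
  disc 8: 175 = 175
No arrangement into 7 discs stays within capacity, so 8 is optimal.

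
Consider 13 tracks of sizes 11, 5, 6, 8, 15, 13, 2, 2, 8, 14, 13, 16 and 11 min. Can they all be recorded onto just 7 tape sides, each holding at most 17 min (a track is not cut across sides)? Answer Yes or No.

Total = 124 min; ⌈124/17⌉ = 8.
At least 8 tape sides are required, but only 7 are allowed.

No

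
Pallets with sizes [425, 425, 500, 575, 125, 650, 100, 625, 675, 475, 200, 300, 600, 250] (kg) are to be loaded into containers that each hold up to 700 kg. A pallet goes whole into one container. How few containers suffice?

10

Total = 675 + 650 + 625 + 600 + 575 + 500 + 475 + 425 + 425 + 300 + 250 + 200 + 125 + 100 = 5925 kg.
Lower bound: ⌈5925/700⌉ = 9 containers.
A packing using 10 containers:
  container 1: 675 = 675
  container 2: 650 = 650
  container 3: 625 = 625
  container 4: 600 + 100 = 700
  container 5: 575 + 125 = 700
  container 6: 500 + 200 = 700
  container 7: 475 = 475
  container 8: 425 + 250 = 675
  container 9: 425 = 425
  container 10: 300 = 300
No arrangement into 9 containers stays within capacity, so 10 is optimal.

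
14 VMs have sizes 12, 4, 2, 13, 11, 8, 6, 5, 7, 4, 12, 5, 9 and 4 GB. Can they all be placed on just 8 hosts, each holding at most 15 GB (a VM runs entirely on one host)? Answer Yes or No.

A valid assignment using 8 hosts:
  host 1: 13 + 2 = 15
  host 2: 12 = 12
  host 3: 12 = 12
  host 4: 11 + 4 = 15
  host 5: 9 + 6 = 15
  host 6: 8 + 7 = 15
  host 7: 5 + 5 + 4 = 14
  host 8: 4 = 4
Every load is within 15 GB, so 8 hosts suffice.

Yes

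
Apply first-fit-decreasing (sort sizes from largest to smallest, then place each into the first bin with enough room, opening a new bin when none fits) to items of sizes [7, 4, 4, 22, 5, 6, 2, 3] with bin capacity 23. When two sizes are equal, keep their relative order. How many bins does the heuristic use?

Sorted descending: 22, 7, 6, 5, 4, 4, 3, 2.
  22 → bin 1 (new)  [load 22/23]
  7 → bin 2 (new)  [load 7/23]
  6 → bin 2  [load 13/23]
  5 → bin 2  [load 18/23]
  4 → bin 2  [load 22/23]
  4 → bin 3 (new)  [load 4/23]
  3 → bin 3  [load 7/23]
  2 → bin 3  [load 9/23]
3 bins opened.

3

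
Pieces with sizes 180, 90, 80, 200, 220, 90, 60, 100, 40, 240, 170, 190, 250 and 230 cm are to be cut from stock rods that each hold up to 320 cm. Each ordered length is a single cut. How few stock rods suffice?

8

Total = 250 + 240 + 230 + 220 + 200 + 190 + 180 + 170 + 100 + 90 + 90 + 80 + 60 + 40 = 2140 cm.
Lower bound: ⌈2140/320⌉ = 7 stock rods.
Also, 8 pieces each exceed 160 cm, and no two of those can share a stock rod, so at least 8 stock rods are needed.
A packing using 8 stock rods:
  stock rod 1: 250 + 60 = 310
  stock rod 2: 240 + 80 = 320
  stock rod 3: 230 + 90 = 320
  stock rod 4: 220 + 100 = 320
  stock rod 5: 200 + 90 = 290
  stock rod 6: 190 + 40 = 230
  stock rod 7: 180 = 180
  stock rod 8: 170 = 170
This matches the lower bound, so 8 is optimal.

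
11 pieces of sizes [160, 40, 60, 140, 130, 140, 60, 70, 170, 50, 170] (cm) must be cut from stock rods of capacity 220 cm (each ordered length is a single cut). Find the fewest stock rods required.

6

Total = 170 + 170 + 160 + 140 + 140 + 130 + 70 + 60 + 60 + 50 + 40 = 1190 cm.
Lower bound: ⌈1190/220⌉ = 6 stock rods.
A packing using 6 stock rods:
  stock rod 1: 170 + 50 = 220
  stock rod 2: 170 + 40 = 210
  stock rod 3: 160 + 60 = 220
  stock rod 4: 140 + 70 = 210
  stock rod 5: 140 + 60 = 200
  stock rod 6: 130 = 130
This matches the lower bound, so 6 is optimal.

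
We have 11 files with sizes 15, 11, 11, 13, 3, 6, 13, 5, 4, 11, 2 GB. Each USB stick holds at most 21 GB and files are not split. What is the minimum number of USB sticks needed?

6

Total = 15 + 13 + 13 + 11 + 11 + 11 + 6 + 5 + 4 + 3 + 2 = 94 GB.
Lower bound: ⌈94/21⌉ = 5 USB sticks.
Also, 6 files each exceed 21/2 GB, and no two of those can share a USB stick, so at least 6 USB sticks are needed.
A packing using 6 USB sticks:
  USB stick 1: 15 + 6 = 21
  USB stick 2: 13 + 5 + 3 = 21
  USB stick 3: 13 + 4 + 2 = 19
  USB stick 4: 11 = 11
  USB stick 5: 11 = 11
  USB stick 6: 11 = 11
This matches the lower bound, so 6 is optimal.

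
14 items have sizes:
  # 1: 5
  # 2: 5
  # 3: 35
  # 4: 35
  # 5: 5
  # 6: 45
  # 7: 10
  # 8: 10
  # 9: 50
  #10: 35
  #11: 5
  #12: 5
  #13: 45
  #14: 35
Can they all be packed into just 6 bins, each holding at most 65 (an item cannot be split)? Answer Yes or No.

No

Total = 325; ⌈325/65⌉ = 5.
7 items each exceed half the capacity and cannot share a bin, forcing at least 7 bins.
At least 7 bins are required, but only 6 are allowed.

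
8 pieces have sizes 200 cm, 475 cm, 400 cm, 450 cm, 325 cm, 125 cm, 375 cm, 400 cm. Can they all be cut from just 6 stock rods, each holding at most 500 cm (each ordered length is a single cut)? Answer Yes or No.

No

Total = 2750 cm; ⌈2750/500⌉ = 6.
The bound of 6 does not rule out 6, but exhaustive search shows no assignment into 6 stock rods of capacity 500 cm exists — the minimum is 7.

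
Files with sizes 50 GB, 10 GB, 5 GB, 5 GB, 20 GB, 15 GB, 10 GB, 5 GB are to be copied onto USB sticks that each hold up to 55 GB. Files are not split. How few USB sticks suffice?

Total = 50 + 20 + 15 + 10 + 10 + 5 + 5 + 5 = 120 GB.
Lower bound: ⌈120/55⌉ = 3 USB sticks.
A packing using 3 USB sticks:
  USB stick 1: 50 + 5 = 55
  USB stick 2: 20 + 15 + 10 + 10 = 55
  USB stick 3: 5 + 5 = 10
This matches the lower bound, so 3 is optimal.

3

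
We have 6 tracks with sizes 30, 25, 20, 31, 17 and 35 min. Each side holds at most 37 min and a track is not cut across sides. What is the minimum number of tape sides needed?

Total = 35 + 31 + 30 + 25 + 20 + 17 = 158 min.
Lower bound: ⌈158/37⌉ = 5 tape sides.
A packing using 5 tape sides:
  side 1: 35 = 35
  side 2: 31 = 31
  side 3: 30 = 30
  side 4: 25 = 25
  side 5: 20 + 17 = 37
This matches the lower bound, so 5 is optimal.

5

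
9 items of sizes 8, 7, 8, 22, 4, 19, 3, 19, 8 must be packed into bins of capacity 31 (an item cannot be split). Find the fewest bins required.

4

Total = 22 + 19 + 19 + 8 + 8 + 8 + 7 + 4 + 3 = 98.
Lower bound: ⌈98/31⌉ = 4 bins.
A packing using 4 bins:
  bin 1: 22 + 8 = 30
  bin 2: 19 + 8 + 4 = 31
  bin 3: 19 + 8 + 3 = 30
  bin 4: 7 = 7
This matches the lower bound, so 4 is optimal.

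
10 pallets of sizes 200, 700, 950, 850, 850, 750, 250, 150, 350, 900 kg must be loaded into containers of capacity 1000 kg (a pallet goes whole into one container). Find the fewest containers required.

Total = 950 + 900 + 850 + 850 + 750 + 700 + 350 + 250 + 200 + 150 = 5950 kg.
Lower bound: ⌈5950/1000⌉ = 6 containers.
A packing using 7 containers:
  container 1: 950 = 950
  container 2: 900 = 900
  container 3: 850 + 150 = 1000
  container 4: 850 = 850
  container 5: 750 + 250 = 1000
  container 6: 700 + 200 = 900
  container 7: 350 = 350
No arrangement into 6 containers stays within capacity, so 7 is optimal.

7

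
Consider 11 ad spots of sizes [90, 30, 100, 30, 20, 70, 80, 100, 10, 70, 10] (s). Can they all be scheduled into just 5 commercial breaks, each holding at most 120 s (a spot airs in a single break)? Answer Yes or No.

No

Total = 610 s; ⌈610/120⌉ = 6.
At least 6 commercial breaks are required, but only 5 are allowed.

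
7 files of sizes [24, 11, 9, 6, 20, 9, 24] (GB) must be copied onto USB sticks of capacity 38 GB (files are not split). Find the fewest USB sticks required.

Total = 24 + 24 + 20 + 11 + 9 + 9 + 6 = 103 GB.
Lower bound: ⌈103/38⌉ = 3 USB sticks.
A packing using 3 USB sticks:
  USB stick 1: 24 + 11 = 35
  USB stick 2: 24 + 9 = 33
  USB stick 3: 20 + 9 + 6 = 35
This matches the lower bound, so 3 is optimal.

3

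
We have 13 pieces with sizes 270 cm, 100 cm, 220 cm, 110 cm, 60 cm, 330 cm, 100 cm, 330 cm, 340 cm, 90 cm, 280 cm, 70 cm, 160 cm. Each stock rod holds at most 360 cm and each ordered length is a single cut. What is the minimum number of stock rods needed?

8

Total = 340 + 330 + 330 + 280 + 270 + 220 + 160 + 110 + 100 + 100 + 90 + 70 + 60 = 2460 cm.
Lower bound: ⌈2460/360⌉ = 7 stock rods.
A packing using 8 stock rods:
  stock rod 1: 340 = 340
  stock rod 2: 330 = 330
  stock rod 3: 330 = 330
  stock rod 4: 280 + 70 = 350
  stock rod 5: 270 + 90 = 360
  stock rod 6: 220 + 110 = 330
  stock rod 7: 160 + 100 + 100 = 360
  stock rod 8: 60 = 60
No arrangement into 7 stock rods stays within capacity, so 8 is optimal.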